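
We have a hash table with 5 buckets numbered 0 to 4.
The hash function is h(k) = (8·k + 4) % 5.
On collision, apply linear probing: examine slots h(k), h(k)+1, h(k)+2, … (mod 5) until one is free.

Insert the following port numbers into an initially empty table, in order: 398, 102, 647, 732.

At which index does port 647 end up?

1

398: h=3 -> slot 3
102: h=0 -> slot 0
647: h=0, probe 0,1 -> slot 1
732: h=0, probe 0,1,2 -> slot 2
Table: [102, 647, 732, 398, —]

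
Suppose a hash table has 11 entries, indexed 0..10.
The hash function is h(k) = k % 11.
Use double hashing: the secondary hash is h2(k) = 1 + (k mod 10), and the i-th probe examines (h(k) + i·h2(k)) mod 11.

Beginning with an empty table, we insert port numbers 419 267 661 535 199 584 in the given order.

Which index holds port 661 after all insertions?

Insert 419: h=1, slot 1 empty -> index 1.
Insert 267: h=3, slot 3 empty -> index 3.
Insert 661: h=1, h2=2, slots 1,3 occupied -> index 5.
Insert 535: h=7, slot 7 empty -> index 7.
Insert 199: h=1, h2=10, slot 1 occupied -> index 0.
Insert 584: h=1, h2=5, slot 1 occupied -> index 6.
Table: [199, 419, ∅, 267, ∅, 661, 584, 535, ∅, ∅, ∅]

5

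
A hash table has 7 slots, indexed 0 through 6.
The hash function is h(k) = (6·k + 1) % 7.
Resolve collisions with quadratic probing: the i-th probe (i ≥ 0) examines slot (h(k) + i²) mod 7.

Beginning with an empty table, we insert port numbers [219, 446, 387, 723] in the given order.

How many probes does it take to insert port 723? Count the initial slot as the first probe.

4

Insert 219: h=6, slot 6 empty -> index 6.
Insert 446: h=3, slot 3 empty -> index 3.
Insert 387: h=6, slot 6 occupied -> index 0.
Insert 723: h=6, slots 6,0,3 occupied -> index 1.
Table: [387, 723, ., 446, ., ., 219]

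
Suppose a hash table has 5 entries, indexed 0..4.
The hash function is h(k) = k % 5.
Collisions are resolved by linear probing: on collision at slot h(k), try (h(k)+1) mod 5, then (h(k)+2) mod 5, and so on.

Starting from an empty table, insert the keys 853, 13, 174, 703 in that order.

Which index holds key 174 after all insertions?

0

Insert 853: h=3, slot 3 empty -> index 3.
Insert 13: h=3, slot 3 occupied -> index 4.
Insert 174: h=4, slot 4 occupied -> index 0.
Insert 703: h=3, slots 3,4,0 occupied -> index 1.
Table: [174, 703, ∅, 853, 13]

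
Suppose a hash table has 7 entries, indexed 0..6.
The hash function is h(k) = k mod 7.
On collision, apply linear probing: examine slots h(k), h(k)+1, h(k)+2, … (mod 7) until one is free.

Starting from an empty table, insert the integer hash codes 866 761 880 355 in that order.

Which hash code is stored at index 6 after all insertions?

866: h=5 -> slot 5
761: h=5, probe 5,6 -> slot 6
880: h=5, probe 5,6,0 -> slot 0
355: h=5, probe 5,6,0,1 -> slot 1
Table: [880, 355, —, —, —, 866, 761]

761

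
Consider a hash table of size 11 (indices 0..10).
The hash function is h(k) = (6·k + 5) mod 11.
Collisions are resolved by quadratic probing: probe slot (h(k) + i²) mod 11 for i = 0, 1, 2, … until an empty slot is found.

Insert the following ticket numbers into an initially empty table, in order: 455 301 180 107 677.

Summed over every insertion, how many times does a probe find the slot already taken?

5

455: h=7 => slot 7
301: h=7, probe 7,8 => slot 8
180: h=7, probe 7,8,0 => slot 0
107: h=9 => slot 9
677: h=8, probe 8,9,1 => slot 1
Table: [180, 677, _, _, _, _, _, 455, 301, 107, _]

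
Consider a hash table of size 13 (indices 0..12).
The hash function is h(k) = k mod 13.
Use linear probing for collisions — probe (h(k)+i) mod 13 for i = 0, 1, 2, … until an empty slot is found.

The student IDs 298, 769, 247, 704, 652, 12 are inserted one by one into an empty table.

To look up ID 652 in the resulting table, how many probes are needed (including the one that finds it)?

3

Insert 298: h=12, slot 12 empty => index 12.
Insert 769: h=2, slot 2 empty => index 2.
Insert 247: h=0, slot 0 empty => index 0.
Insert 704: h=2, slot 2 occupied => index 3.
Insert 652: h=2, slots 2,3 occupied => index 4.
Insert 12: h=12, slots 12,0 occupied => index 1.
Table: [247, 12, 769, 704, 652, —, —, —, —, —, —, —, 298]
Lookup 652: h=2, probe 2,3,4 → found at 4.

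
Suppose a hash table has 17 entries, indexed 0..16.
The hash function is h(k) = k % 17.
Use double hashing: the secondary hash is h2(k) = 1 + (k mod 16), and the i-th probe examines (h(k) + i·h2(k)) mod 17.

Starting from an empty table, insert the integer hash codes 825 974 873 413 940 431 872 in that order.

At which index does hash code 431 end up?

825 hashes to 9; slot 9 is free → place at 9.
974 hashes to 5; slot 5 is free → place at 5.
873 hashes to 6; slot 6 is free → place at 6.
413 hashes to 5, h2=14; 5 taken → place at 2.
940 hashes to 5, h2=13; 5 taken → place at 1.
431 hashes to 6, h2=16; 6,5 taken → place at 4.
872 hashes to 5, h2=9; 5 taken → place at 14.
Table: [-, 940, 413, -, 431, 974, 873, -, -, 825, -, -, -, -, 872, -, -]

4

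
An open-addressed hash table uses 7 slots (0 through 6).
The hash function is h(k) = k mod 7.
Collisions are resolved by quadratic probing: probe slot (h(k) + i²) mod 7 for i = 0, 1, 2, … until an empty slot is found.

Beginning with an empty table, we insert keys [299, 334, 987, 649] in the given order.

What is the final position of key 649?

2

299 hashes to 5; slot 5 is free -> place at 5.
334 hashes to 5; 5 taken -> place at 6.
987 hashes to 0; slot 0 is free -> place at 0.
649 hashes to 5; 5,6 taken -> place at 2.
Table: [987, _, 649, _, _, 299, 334]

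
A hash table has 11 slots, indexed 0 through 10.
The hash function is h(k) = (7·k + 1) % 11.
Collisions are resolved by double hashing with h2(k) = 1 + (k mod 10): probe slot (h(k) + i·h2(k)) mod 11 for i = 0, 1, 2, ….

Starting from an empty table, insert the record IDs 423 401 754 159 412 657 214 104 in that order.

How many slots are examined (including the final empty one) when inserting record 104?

5

423 hashes to 3; slot 3 is free → place at 3.
401 hashes to 3, h2=2; 3 taken → place at 5.
754 hashes to 10; slot 10 is free → place at 10.
159 hashes to 3, h2=10; 3 taken → place at 2.
412 hashes to 3, h2=3; 3 taken → place at 6.
657 hashes to 2, h2=8; 2,10 taken → place at 7.
214 hashes to 3, h2=5; 3 taken → place at 8.
104 hashes to 3, h2=5; 3,8,2,7 taken → place at 1.
Table: [_, 104, 159, 423, _, 401, 412, 657, 214, _, 754]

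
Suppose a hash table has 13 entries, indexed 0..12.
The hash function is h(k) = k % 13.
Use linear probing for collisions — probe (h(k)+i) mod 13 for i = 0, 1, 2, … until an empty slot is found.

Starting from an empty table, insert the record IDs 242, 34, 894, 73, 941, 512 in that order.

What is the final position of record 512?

242: h=8 -> slot 8
34: h=8, probe 8,9 -> slot 9
894: h=10 -> slot 10
73: h=8, probe 8,9,10,11 -> slot 11
941: h=5 -> slot 5
512: h=5, probe 5,6 -> slot 6
Table: [—, —, —, —, —, 941, 512, —, 242, 34, 894, 73, —]

6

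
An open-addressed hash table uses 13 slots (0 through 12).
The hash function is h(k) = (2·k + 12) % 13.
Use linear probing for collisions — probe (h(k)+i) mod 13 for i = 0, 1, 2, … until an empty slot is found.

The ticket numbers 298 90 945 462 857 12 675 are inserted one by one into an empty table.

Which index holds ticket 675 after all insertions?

298: h=10 => slot 10
90: h=10, probe 10,11 => slot 11
945: h=4 => slot 4
462: h=0 => slot 0
857: h=10, probe 10,11,12 => slot 12
12: h=10, probe 10,11,12,0,1 => slot 1
675: h=10, probe 10,11,12,0,1,2 => slot 2
Table: [462, 12, 675, ∅, 945, ∅, ∅, ∅, ∅, ∅, 298, 90, 857]

2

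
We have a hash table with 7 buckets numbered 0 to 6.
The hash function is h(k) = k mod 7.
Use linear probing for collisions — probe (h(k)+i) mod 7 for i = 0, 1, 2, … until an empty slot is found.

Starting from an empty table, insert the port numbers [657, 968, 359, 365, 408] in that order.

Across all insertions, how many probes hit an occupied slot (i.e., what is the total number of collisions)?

3

657 hashes to 6; slot 6 is free => place at 6.
968 hashes to 2; slot 2 is free => place at 2.
359 hashes to 2; 2 taken => place at 3.
365 hashes to 1; slot 1 is free => place at 1.
408 hashes to 2; 2,3 taken => place at 4.
Table: [., 365, 968, 359, 408, ., 657]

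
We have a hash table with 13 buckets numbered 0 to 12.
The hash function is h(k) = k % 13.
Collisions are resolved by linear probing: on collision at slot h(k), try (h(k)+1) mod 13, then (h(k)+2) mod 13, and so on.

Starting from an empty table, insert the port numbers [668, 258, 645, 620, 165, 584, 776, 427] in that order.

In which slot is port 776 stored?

Insert 668: h=5, slot 5 empty => index 5.
Insert 258: h=11, slot 11 empty => index 11.
Insert 645: h=8, slot 8 empty => index 8.
Insert 620: h=9, slot 9 empty => index 9.
Insert 165: h=9, slot 9 occupied => index 10.
Insert 584: h=12, slot 12 empty => index 12.
Insert 776: h=9, slots 9,10,11,12 occupied => index 0.
Insert 427: h=11, slots 11,12,0 occupied => index 1.
Table: [776, 427, ., ., ., 668, ., ., 645, 620, 165, 258, 584]

0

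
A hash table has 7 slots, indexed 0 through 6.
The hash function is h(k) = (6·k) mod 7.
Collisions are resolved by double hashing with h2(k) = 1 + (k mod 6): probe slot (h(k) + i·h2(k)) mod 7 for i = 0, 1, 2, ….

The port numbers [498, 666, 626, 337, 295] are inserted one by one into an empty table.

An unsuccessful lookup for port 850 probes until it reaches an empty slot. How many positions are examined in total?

Insert 498: h=6, slot 6 empty → index 6.
Insert 666: h=6, h2=1, slot 6 occupied → index 0.
Insert 626: h=4, slot 4 empty → index 4.
Insert 337: h=6, h2=2, slot 6 occupied → index 1.
Insert 295: h=6, h2=2, slots 6,1 occupied → index 3.
Table: [666, 337, _, 295, 626, _, 498]
Lookup 850: h=4, h2=5, probe 4,2 → slot 2 empty, not found.

2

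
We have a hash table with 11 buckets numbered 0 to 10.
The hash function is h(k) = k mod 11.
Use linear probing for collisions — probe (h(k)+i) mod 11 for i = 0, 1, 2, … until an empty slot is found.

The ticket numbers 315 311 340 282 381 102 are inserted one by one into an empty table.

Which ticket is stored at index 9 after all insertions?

Insert 315: h=7, slot 7 empty → index 7.
Insert 311: h=3, slot 3 empty → index 3.
Insert 340: h=10, slot 10 empty → index 10.
Insert 282: h=7, slot 7 occupied → index 8.
Insert 381: h=7, slots 7,8 occupied → index 9.
Insert 102: h=3, slot 3 occupied → index 4.
Table: [_, _, _, 311, 102, _, _, 315, 282, 381, 340]

381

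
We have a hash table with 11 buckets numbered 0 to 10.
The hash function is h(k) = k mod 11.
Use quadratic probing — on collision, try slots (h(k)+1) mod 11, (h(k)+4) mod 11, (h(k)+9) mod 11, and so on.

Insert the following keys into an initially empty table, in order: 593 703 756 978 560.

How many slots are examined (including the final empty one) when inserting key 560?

593: h=10 => slot 10
703: h=10, probe 10,0 => slot 0
756: h=8 => slot 8
978: h=10, probe 10,0,3 => slot 3
560: h=10, probe 10,0,3,8,4 => slot 4
Table: [703, —, —, 978, 560, —, —, —, 756, —, 593]

5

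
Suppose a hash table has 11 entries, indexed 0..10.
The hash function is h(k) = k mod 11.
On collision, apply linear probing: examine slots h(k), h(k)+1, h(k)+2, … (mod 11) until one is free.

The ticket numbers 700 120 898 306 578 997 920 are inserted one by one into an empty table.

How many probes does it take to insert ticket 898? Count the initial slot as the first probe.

700 hashes to 7; slot 7 is free => place at 7.
120 hashes to 10; slot 10 is free => place at 10.
898 hashes to 7; 7 taken => place at 8.
306 hashes to 9; slot 9 is free => place at 9.
578 hashes to 6; slot 6 is free => place at 6.
997 hashes to 7; 7,8,9,10 taken => place at 0.
920 hashes to 7; 7,8,9,10,0 taken => place at 1.
Table: [997, 920, -, -, -, -, 578, 700, 898, 306, 120]

2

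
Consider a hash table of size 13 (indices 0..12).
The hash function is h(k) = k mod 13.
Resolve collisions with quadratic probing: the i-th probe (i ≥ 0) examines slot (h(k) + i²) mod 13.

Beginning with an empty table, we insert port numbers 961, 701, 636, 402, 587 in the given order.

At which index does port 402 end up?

8

Insert 961: h=12, slot 12 empty → index 12.
Insert 701: h=12, slot 12 occupied → index 0.
Insert 636: h=12, slots 12,0 occupied → index 3.
Insert 402: h=12, slots 12,0,3 occupied → index 8.
Insert 587: h=2, slot 2 empty → index 2.
Table: [701, ., 587, 636, ., ., ., ., 402, ., ., ., 961]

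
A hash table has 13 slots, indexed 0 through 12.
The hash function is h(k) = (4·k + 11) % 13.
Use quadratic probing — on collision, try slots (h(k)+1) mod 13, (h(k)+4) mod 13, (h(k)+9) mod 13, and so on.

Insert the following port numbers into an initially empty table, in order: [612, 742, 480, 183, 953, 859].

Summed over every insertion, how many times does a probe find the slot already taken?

612 hashes to 2; slot 2 is free → place at 2.
742 hashes to 2; 2 taken → place at 3.
480 hashes to 7; slot 7 is free → place at 7.
183 hashes to 2; 2,3 taken → place at 6.
953 hashes to 1; slot 1 is free → place at 1.
859 hashes to 2; 2,3,6 taken → place at 11.
Table: [., 953, 612, 742, ., ., 183, 480, ., ., ., 859, .]

6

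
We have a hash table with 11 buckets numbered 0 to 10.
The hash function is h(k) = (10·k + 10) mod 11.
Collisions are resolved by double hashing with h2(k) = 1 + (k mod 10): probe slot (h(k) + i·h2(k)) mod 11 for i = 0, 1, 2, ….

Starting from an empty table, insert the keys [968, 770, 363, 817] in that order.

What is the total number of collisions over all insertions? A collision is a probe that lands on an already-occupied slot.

968 hashes to 10; slot 10 is free → place at 10.
770 hashes to 10, h2=1; 10 taken → place at 0.
363 hashes to 10, h2=4; 10 taken → place at 3.
817 hashes to 7; slot 7 is free → place at 7.
Table: [770, ∅, ∅, 363, ∅, ∅, ∅, 817, ∅, ∅, 968]

2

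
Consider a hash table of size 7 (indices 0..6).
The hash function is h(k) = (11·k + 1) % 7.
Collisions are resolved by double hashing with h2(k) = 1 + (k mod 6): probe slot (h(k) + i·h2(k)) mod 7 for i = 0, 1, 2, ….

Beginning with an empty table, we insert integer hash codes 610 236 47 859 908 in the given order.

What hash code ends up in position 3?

610: h=5 => slot 5
236: h=0 => slot 0
47: h=0, h2=6, probe 0,6 => slot 6
859: h=0, h2=2, probe 0,2 => slot 2
908: h=0, h2=3, probe 0,3 => slot 3
Table: [236, -, 859, 908, -, 610, 47]

908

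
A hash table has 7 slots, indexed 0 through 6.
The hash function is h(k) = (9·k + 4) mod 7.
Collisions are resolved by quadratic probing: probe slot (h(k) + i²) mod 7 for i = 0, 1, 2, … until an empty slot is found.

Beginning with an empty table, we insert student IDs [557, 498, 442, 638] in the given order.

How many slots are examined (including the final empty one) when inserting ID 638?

557: h=5 => slot 5
498: h=6 => slot 6
442: h=6, probe 6,0 => slot 0
638: h=6, probe 6,0,3 => slot 3
Table: [442, _, _, 638, _, 557, 498]

3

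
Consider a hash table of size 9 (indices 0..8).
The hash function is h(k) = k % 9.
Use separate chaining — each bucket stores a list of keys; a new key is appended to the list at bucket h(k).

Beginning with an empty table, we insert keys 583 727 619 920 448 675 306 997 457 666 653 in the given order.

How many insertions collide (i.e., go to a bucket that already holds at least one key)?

7

Insert 583: h=7, bucket 7 empty -> new chain.
Insert 727: h=7, bucket 7 nonempty -> append to chain.
Insert 619: h=7, bucket 7 nonempty -> append to chain.
Insert 920: h=2, bucket 2 empty -> new chain.
Insert 448: h=7, bucket 7 nonempty -> append to chain.
Insert 675: h=0, bucket 0 empty -> new chain.
Insert 306: h=0, bucket 0 nonempty -> append to chain.
Insert 997: h=7, bucket 7 nonempty -> append to chain.
Insert 457: h=7, bucket 7 nonempty -> append to chain.
Insert 666: h=0, bucket 0 nonempty -> append to chain.
Insert 653: h=5, bucket 5 empty -> new chain.
Final buckets:
0: 675 -> 306 -> 666
1: _
2: 920
3: _
4: _
5: 653
6: _
7: 583 -> 727 -> 619 -> 448 -> 997 -> 457
8: _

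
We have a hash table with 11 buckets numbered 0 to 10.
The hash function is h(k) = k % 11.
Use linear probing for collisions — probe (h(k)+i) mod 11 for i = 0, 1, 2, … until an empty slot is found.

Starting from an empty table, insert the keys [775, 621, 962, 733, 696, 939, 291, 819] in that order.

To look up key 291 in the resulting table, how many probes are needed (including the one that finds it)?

775: h=5 => slot 5
621: h=5, probe 5,6 => slot 6
962: h=5, probe 5,6,7 => slot 7
733: h=7, probe 7,8 => slot 8
696: h=3 => slot 3
939: h=4 => slot 4
291: h=5, probe 5,6,7,8,9 => slot 9
819: h=5, probe 5,6,7,8,9,10 => slot 10
Table: [., ., ., 696, 939, 775, 621, 962, 733, 291, 819]
Lookup 291: h=5, probe 5,6,7,8,9 → found at 9.

5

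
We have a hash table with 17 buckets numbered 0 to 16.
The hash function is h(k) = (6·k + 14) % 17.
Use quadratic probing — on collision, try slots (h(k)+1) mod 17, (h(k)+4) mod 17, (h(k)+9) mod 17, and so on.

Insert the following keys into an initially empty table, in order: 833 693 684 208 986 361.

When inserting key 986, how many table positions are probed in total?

2

833 hashes to 14; slot 14 is free -> place at 14.
693 hashes to 7; slot 7 is free -> place at 7.
684 hashes to 4; slot 4 is free -> place at 4.
208 hashes to 4; 4 taken -> place at 5.
986 hashes to 14; 14 taken -> place at 15.
361 hashes to 4; 4,5 taken -> place at 8.
Table: [∅, ∅, ∅, ∅, 684, 208, ∅, 693, 361, ∅, ∅, ∅, ∅, ∅, 833, 986, ∅]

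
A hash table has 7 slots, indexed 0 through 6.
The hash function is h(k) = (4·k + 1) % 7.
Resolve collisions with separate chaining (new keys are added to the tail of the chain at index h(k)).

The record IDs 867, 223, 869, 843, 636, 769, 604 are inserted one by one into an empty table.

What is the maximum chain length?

Insert 867: h=4, bucket 4 empty → new chain.
Insert 223: h=4, bucket 4 nonempty → append to chain.
Insert 869: h=5, bucket 5 empty → new chain.
Insert 843: h=6, bucket 6 empty → new chain.
Insert 636: h=4, bucket 4 nonempty → append to chain.
Insert 769: h=4, bucket 4 nonempty → append to chain.
Insert 604: h=2, bucket 2 empty → new chain.
Final buckets:
0: _
1: _
2: 604
3: _
4: 867 -> 223 -> 636 -> 769
5: 869
6: 843

4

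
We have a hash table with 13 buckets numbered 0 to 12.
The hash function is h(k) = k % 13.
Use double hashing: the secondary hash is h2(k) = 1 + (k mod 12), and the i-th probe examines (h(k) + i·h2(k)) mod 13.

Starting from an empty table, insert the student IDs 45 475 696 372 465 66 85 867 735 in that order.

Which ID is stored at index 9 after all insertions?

Insert 45: h=6, slot 6 empty => index 6.
Insert 475: h=7, slot 7 empty => index 7.
Insert 696: h=7, h2=1, slot 7 occupied => index 8.
Insert 372: h=8, h2=1, slot 8 occupied => index 9.
Insert 465: h=10, slot 10 empty => index 10.
Insert 66: h=1, slot 1 empty => index 1.
Insert 85: h=7, h2=2, slots 7,9 occupied => index 11.
Insert 867: h=9, h2=4, slot 9 occupied => index 0.
Insert 735: h=7, h2=4, slots 7,11 occupied => index 2.
Table: [867, 66, 735, _, _, _, 45, 475, 696, 372, 465, 85, _]

372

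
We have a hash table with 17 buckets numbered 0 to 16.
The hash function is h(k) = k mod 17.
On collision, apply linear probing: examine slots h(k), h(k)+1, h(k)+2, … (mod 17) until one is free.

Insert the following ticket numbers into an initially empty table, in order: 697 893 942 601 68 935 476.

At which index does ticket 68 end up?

1

697: h=0 → slot 0
893: h=9 → slot 9
942: h=7 → slot 7
601: h=6 → slot 6
68: h=0, probe 0,1 → slot 1
935: h=0, probe 0,1,2 → slot 2
476: h=0, probe 0,1,2,3 → slot 3
Table: [697, 68, 935, 476, ∅, ∅, 601, 942, ∅, 893, ∅, ∅, ∅, ∅, ∅, ∅, ∅]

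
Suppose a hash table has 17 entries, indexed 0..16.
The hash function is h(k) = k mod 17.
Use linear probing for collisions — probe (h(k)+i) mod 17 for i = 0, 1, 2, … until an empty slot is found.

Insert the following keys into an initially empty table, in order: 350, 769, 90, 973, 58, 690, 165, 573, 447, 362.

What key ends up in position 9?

350: h=10 -> slot 10
769: h=4 -> slot 4
90: h=5 -> slot 5
973: h=4, probe 4,5,6 -> slot 6
58: h=7 -> slot 7
690: h=10, probe 10,11 -> slot 11
165: h=12 -> slot 12
573: h=12, probe 12,13 -> slot 13
447: h=5, probe 5,6,7,8 -> slot 8
362: h=5, probe 5,6,7,8,9 -> slot 9
Table: [., ., ., ., 769, 90, 973, 58, 447, 362, 350, 690, 165, 573, ., ., .]

362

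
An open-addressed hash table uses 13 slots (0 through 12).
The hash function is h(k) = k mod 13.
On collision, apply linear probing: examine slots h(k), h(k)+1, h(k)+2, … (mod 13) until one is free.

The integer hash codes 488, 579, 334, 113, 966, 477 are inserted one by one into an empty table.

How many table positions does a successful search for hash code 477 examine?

488: h=7 -> slot 7
579: h=7, probe 7,8 -> slot 8
334: h=9 -> slot 9
113: h=9, probe 9,10 -> slot 10
966: h=4 -> slot 4
477: h=9, probe 9,10,11 -> slot 11
Table: [., ., ., ., 966, ., ., 488, 579, 334, 113, 477, .]
Lookup 477: h=9, probe 9,10,11 → found at 11.

3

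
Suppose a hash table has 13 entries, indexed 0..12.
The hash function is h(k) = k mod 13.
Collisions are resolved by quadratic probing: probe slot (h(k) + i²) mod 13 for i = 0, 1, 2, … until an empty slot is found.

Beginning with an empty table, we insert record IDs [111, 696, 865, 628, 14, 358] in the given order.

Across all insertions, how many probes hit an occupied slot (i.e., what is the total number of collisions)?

6

111: h=7 → slot 7
696: h=7, probe 7,8 → slot 8
865: h=7, probe 7,8,11 → slot 11
628: h=4 → slot 4
14: h=1 → slot 1
358: h=7, probe 7,8,11,3 → slot 3
Table: [., 14, ., 358, 628, ., ., 111, 696, ., ., 865, .]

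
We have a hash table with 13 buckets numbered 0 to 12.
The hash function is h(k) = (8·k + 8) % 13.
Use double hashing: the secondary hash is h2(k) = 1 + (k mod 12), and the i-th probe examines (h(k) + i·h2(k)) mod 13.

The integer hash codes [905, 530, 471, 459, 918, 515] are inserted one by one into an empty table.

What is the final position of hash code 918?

905: h=7 -> slot 7
530: h=10 -> slot 10
471: h=6 -> slot 6
459: h=1 -> slot 1
918: h=7, h2=7, probe 7,1,8 -> slot 8
515: h=7, h2=12, probe 7,6,5 -> slot 5
Table: [., 459, ., ., ., 515, 471, 905, 918, ., 530, ., .]

8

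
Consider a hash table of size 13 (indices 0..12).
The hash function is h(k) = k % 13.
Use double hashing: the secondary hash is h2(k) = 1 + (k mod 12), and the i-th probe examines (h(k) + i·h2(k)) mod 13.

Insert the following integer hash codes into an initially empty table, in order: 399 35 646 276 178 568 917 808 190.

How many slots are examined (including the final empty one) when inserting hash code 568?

2

399 hashes to 9; slot 9 is free → place at 9.
35 hashes to 9, h2=12; 9 taken → place at 8.
646 hashes to 9, h2=11; 9 taken → place at 7.
276 hashes to 3; slot 3 is free → place at 3.
178 hashes to 9, h2=11; 9,7 taken → place at 5.
568 hashes to 9, h2=5; 9 taken → place at 1.
917 hashes to 7, h2=6; 7 taken → place at 0.
808 hashes to 2; slot 2 is free → place at 2.
190 hashes to 8, h2=11; 8 taken → place at 6.
Table: [917, 568, 808, 276, ∅, 178, 190, 646, 35, 399, ∅, ∅, ∅]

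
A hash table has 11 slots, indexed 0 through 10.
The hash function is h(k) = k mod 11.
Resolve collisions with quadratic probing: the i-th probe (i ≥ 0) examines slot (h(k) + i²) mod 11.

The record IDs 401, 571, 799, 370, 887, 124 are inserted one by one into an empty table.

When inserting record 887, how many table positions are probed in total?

401: h=5 -> slot 5
571: h=10 -> slot 10
799: h=7 -> slot 7
370: h=7, probe 7,8 -> slot 8
887: h=7, probe 7,8,0 -> slot 0
124: h=3 -> slot 3
Table: [887, -, -, 124, -, 401, -, 799, 370, -, 571]

3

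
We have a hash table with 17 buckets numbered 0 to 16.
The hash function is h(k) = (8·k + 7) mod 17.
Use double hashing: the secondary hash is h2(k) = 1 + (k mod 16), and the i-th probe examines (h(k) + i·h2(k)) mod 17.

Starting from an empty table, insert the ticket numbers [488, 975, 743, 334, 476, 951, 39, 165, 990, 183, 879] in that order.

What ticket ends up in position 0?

Insert 488: h=1, slot 1 empty → index 1.
Insert 975: h=4, slot 4 empty → index 4.
Insert 743: h=1, h2=8, slot 1 occupied → index 9.
Insert 334: h=10, slot 10 empty → index 10.
Insert 476: h=7, slot 7 empty → index 7.
Insert 951: h=16, slot 16 empty → index 16.
Insert 39: h=13, slot 13 empty → index 13.
Insert 165: h=1, h2=6, slots 1,7,13 occupied → index 2.
Insert 990: h=5, slot 5 empty → index 5.
Insert 183: h=9, h2=8, slot 9 occupied → index 0.
Insert 879: h=1, h2=16, slots 1,0,16 occupied → index 15.
Table: [183, 488, 165, ., 975, 990, ., 476, ., 743, 334, ., ., 39, ., 879, 951]

183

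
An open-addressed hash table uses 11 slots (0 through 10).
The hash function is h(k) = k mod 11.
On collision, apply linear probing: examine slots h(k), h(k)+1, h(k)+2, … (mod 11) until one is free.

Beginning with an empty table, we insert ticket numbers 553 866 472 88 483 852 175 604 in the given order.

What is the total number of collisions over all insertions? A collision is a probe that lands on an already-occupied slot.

Insert 553: h=3, slot 3 empty => index 3.
Insert 866: h=8, slot 8 empty => index 8.
Insert 472: h=10, slot 10 empty => index 10.
Insert 88: h=0, slot 0 empty => index 0.
Insert 483: h=10, slots 10,0 occupied => index 1.
Insert 852: h=5, slot 5 empty => index 5.
Insert 175: h=10, slots 10,0,1 occupied => index 2.
Insert 604: h=10, slots 10,0,1,2,3 occupied => index 4.
Table: [88, 483, 175, 553, 604, 852, —, —, 866, —, 472]

10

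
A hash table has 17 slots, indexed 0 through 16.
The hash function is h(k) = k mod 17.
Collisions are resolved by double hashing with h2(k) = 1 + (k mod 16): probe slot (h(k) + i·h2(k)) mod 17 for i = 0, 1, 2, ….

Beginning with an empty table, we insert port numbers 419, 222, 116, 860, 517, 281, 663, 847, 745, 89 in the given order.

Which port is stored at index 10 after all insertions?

860

419 hashes to 11; slot 11 is free → place at 11.
222 hashes to 1; slot 1 is free → place at 1.
116 hashes to 14; slot 14 is free → place at 14.
860 hashes to 10; slot 10 is free → place at 10.
517 hashes to 7; slot 7 is free → place at 7.
281 hashes to 9; slot 9 is free → place at 9.
663 hashes to 0; slot 0 is free → place at 0.
847 hashes to 14, h2=16; 14 taken → place at 13.
745 hashes to 14, h2=10; 14,7,0,10 taken → place at 3.
89 hashes to 4; slot 4 is free → place at 4.
Table: [663, 222, —, 745, 89, —, —, 517, —, 281, 860, 419, —, 847, 116, —, —]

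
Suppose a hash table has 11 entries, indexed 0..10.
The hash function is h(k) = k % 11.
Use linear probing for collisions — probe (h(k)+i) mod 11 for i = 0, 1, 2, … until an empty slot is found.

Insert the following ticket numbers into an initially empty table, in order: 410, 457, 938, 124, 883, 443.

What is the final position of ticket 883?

7

410: h=3 => slot 3
457: h=6 => slot 6
938: h=3, probe 3,4 => slot 4
124: h=3, probe 3,4,5 => slot 5
883: h=3, probe 3,4,5,6,7 => slot 7
443: h=3, probe 3,4,5,6,7,8 => slot 8
Table: [-, -, -, 410, 938, 124, 457, 883, 443, -, -]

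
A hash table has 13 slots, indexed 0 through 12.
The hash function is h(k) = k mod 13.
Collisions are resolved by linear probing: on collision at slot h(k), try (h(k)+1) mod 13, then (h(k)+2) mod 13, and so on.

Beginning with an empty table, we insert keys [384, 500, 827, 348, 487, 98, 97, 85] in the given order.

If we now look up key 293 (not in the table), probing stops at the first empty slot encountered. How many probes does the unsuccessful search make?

8

384 hashes to 7; slot 7 is free => place at 7.
500 hashes to 6; slot 6 is free => place at 6.
827 hashes to 8; slot 8 is free => place at 8.
348 hashes to 10; slot 10 is free => place at 10.
487 hashes to 6; 6,7,8 taken => place at 9.
98 hashes to 7; 7,8,9,10 taken => place at 11.
97 hashes to 6; 6,7,8,9,10,11 taken => place at 12.
85 hashes to 7; 7,8,9,10,11,12 taken => place at 0.
Table: [85, -, -, -, -, -, 500, 384, 827, 487, 348, 98, 97]
Lookup 293: h=7, probe 7,8,9,10,11,12,0,1 → slot 1 empty, not found.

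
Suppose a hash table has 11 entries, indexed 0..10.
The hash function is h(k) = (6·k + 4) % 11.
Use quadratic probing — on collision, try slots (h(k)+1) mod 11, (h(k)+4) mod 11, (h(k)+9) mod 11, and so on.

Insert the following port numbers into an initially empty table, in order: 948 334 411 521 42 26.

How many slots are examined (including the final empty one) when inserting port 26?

948 hashes to 5; slot 5 is free => place at 5.
334 hashes to 6; slot 6 is free => place at 6.
411 hashes to 6; 6 taken => place at 7.
521 hashes to 6; 6,7 taken => place at 10.
42 hashes to 3; slot 3 is free => place at 3.
26 hashes to 6; 6,7,10 taken => place at 4.
Table: [_, _, _, 42, 26, 948, 334, 411, _, _, 521]

4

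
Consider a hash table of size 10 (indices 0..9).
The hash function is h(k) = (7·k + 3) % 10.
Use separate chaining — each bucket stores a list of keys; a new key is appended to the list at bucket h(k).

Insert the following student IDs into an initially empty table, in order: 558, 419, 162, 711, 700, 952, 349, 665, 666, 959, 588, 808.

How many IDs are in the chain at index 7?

Insert 558: h=9, bucket 9 empty -> new chain.
Insert 419: h=6, bucket 6 empty -> new chain.
Insert 162: h=7, bucket 7 empty -> new chain.
Insert 711: h=0, bucket 0 empty -> new chain.
Insert 700: h=3, bucket 3 empty -> new chain.
Insert 952: h=7, bucket 7 nonempty -> append to chain.
Insert 349: h=6, bucket 6 nonempty -> append to chain.
Insert 665: h=8, bucket 8 empty -> new chain.
Insert 666: h=5, bucket 5 empty -> new chain.
Insert 959: h=6, bucket 6 nonempty -> append to chain.
Insert 588: h=9, bucket 9 nonempty -> append to chain.
Insert 808: h=9, bucket 9 nonempty -> append to chain.
Final buckets:
0: 711
1: ∅
2: ∅
3: 700
4: ∅
5: 666
6: 419 -> 349 -> 959
7: 162 -> 952
8: 665
9: 558 -> 588 -> 808

2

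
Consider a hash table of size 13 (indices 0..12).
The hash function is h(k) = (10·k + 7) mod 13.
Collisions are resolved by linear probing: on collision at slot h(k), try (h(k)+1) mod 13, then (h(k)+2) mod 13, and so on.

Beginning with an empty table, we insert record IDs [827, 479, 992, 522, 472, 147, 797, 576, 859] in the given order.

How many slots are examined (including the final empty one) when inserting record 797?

Insert 827: h=9, slot 9 empty → index 9.
Insert 479: h=0, slot 0 empty → index 0.
Insert 992: h=8, slot 8 empty → index 8.
Insert 522: h=1, slot 1 empty → index 1.
Insert 472: h=8, slots 8,9 occupied → index 10.
Insert 147: h=8, slots 8,9,10 occupied → index 11.
Insert 797: h=8, slots 8,9,10,11 occupied → index 12.
Insert 576: h=8, slots 8,9,10,11,12,0,1 occupied → index 2.
Insert 859: h=4, slot 4 empty → index 4.
Table: [479, 522, 576, _, 859, _, _, _, 992, 827, 472, 147, 797]

5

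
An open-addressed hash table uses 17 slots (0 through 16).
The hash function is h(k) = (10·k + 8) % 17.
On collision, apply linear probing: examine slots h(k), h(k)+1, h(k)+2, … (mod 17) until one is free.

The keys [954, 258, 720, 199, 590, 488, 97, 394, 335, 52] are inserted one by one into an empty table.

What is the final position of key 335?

954: h=11 → slot 11
258: h=4 → slot 4
720: h=0 → slot 0
199: h=9 → slot 9
590: h=9, probe 9,10 → slot 10
488: h=9, probe 9,10,11,12 → slot 12
97: h=9, probe 9,10,11,12,13 → slot 13
394: h=4, probe 4,5 → slot 5
335: h=9, probe 9,10,11,12,13,14 → slot 14
52: h=1 → slot 1
Table: [720, 52, ., ., 258, 394, ., ., ., 199, 590, 954, 488, 97, 335, ., .]

14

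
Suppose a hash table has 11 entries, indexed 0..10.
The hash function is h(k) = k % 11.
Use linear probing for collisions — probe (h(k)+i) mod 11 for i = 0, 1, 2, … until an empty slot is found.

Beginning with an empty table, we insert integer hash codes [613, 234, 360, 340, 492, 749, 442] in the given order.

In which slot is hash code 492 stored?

613 hashes to 8; slot 8 is free -> place at 8.
234 hashes to 3; slot 3 is free -> place at 3.
360 hashes to 8; 8 taken -> place at 9.
340 hashes to 10; slot 10 is free -> place at 10.
492 hashes to 8; 8,9,10 taken -> place at 0.
749 hashes to 1; slot 1 is free -> place at 1.
442 hashes to 2; slot 2 is free -> place at 2.
Table: [492, 749, 442, 234, -, -, -, -, 613, 360, 340]

0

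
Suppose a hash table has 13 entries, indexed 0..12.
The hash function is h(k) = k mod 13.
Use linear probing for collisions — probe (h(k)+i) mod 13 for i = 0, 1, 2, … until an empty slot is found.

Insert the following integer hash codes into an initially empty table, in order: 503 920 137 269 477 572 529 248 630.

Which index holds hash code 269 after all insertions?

503 hashes to 9; slot 9 is free -> place at 9.
920 hashes to 10; slot 10 is free -> place at 10.
137 hashes to 7; slot 7 is free -> place at 7.
269 hashes to 9; 9,10 taken -> place at 11.
477 hashes to 9; 9,10,11 taken -> place at 12.
572 hashes to 0; slot 0 is free -> place at 0.
529 hashes to 9; 9,10,11,12,0 taken -> place at 1.
248 hashes to 1; 1 taken -> place at 2.
630 hashes to 6; slot 6 is free -> place at 6.
Table: [572, 529, 248, ., ., ., 630, 137, ., 503, 920, 269, 477]

11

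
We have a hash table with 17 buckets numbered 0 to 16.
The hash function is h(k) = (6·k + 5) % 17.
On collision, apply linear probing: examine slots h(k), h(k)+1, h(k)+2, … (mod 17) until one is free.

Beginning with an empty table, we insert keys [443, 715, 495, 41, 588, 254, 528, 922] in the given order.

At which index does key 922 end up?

443: h=11 -> slot 11
715: h=11, probe 11,12 -> slot 12
495: h=0 -> slot 0
41: h=13 -> slot 13
588: h=14 -> slot 14
254: h=16 -> slot 16
528: h=11, probe 11,12,13,14,15 -> slot 15
922: h=12, probe 12,13,14,15,16,0,1 -> slot 1
Table: [495, 922, _, _, _, _, _, _, _, _, _, 443, 715, 41, 588, 528, 254]

1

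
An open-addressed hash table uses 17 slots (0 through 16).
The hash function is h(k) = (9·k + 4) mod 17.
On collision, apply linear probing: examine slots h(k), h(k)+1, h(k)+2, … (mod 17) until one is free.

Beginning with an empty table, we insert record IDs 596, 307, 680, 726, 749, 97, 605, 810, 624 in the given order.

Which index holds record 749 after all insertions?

596 hashes to 13; slot 13 is free -> place at 13.
307 hashes to 13; 13 taken -> place at 14.
680 hashes to 4; slot 4 is free -> place at 4.
726 hashes to 10; slot 10 is free -> place at 10.
749 hashes to 13; 13,14 taken -> place at 15.
97 hashes to 10; 10 taken -> place at 11.
605 hashes to 9; slot 9 is free -> place at 9.
810 hashes to 1; slot 1 is free -> place at 1.
624 hashes to 10; 10,11 taken -> place at 12.
Table: [_, 810, _, _, 680, _, _, _, _, 605, 726, 97, 624, 596, 307, 749, _]

15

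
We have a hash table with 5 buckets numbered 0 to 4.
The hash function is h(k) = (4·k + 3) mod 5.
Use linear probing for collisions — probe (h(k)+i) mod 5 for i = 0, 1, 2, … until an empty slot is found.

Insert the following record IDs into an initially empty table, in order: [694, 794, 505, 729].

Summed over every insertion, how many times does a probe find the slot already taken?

Insert 694: h=4, slot 4 empty -> index 4.
Insert 794: h=4, slot 4 occupied -> index 0.
Insert 505: h=3, slot 3 empty -> index 3.
Insert 729: h=4, slots 4,0 occupied -> index 1.
Table: [794, 729, -, 505, 694]

3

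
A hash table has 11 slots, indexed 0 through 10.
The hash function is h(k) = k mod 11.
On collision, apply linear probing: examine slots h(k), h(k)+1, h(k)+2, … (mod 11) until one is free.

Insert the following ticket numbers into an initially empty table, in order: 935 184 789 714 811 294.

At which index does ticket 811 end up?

1

935 hashes to 0; slot 0 is free → place at 0.
184 hashes to 8; slot 8 is free → place at 8.
789 hashes to 8; 8 taken → place at 9.
714 hashes to 10; slot 10 is free → place at 10.
811 hashes to 8; 8,9,10,0 taken → place at 1.
294 hashes to 8; 8,9,10,0,1 taken → place at 2.
Table: [935, 811, 294, ∅, ∅, ∅, ∅, ∅, 184, 789, 714]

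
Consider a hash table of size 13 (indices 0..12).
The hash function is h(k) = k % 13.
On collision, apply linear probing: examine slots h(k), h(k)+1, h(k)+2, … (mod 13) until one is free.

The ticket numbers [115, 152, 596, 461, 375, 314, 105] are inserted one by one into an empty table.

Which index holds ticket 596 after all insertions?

Insert 115: h=11, slot 11 empty -> index 11.
Insert 152: h=9, slot 9 empty -> index 9.
Insert 596: h=11, slot 11 occupied -> index 12.
Insert 461: h=6, slot 6 empty -> index 6.
Insert 375: h=11, slots 11,12 occupied -> index 0.
Insert 314: h=2, slot 2 empty -> index 2.
Insert 105: h=1, slot 1 empty -> index 1.
Table: [375, 105, 314, _, _, _, 461, _, _, 152, _, 115, 596]

12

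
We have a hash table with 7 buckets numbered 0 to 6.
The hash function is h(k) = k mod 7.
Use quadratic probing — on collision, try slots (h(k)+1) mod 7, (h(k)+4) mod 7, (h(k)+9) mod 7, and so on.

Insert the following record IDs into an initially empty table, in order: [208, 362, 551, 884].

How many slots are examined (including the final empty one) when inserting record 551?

Insert 208: h=5, slot 5 empty → index 5.
Insert 362: h=5, slot 5 occupied → index 6.
Insert 551: h=5, slots 5,6 occupied → index 2.
Insert 884: h=2, slot 2 occupied → index 3.
Table: [-, -, 551, 884, -, 208, 362]

3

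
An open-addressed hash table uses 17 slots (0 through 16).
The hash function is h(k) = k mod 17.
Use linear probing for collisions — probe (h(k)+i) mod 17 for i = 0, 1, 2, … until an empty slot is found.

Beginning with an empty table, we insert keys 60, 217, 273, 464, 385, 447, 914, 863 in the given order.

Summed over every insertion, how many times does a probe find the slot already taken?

60 hashes to 9; slot 9 is free → place at 9.
217 hashes to 13; slot 13 is free → place at 13.
273 hashes to 1; slot 1 is free → place at 1.
464 hashes to 5; slot 5 is free → place at 5.
385 hashes to 11; slot 11 is free → place at 11.
447 hashes to 5; 5 taken → place at 6.
914 hashes to 13; 13 taken → place at 14.
863 hashes to 13; 13,14 taken → place at 15.
Table: [∅, 273, ∅, ∅, ∅, 464, 447, ∅, ∅, 60, ∅, 385, ∅, 217, 914, 863, ∅]

4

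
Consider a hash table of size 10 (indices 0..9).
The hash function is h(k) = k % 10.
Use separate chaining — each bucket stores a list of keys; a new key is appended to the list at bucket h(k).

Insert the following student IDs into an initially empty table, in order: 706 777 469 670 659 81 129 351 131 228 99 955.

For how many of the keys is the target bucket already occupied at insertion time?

5

Insert 706: h=6, bucket 6 empty -> new chain.
Insert 777: h=7, bucket 7 empty -> new chain.
Insert 469: h=9, bucket 9 empty -> new chain.
Insert 670: h=0, bucket 0 empty -> new chain.
Insert 659: h=9, bucket 9 nonempty -> append to chain.
Insert 81: h=1, bucket 1 empty -> new chain.
Insert 129: h=9, bucket 9 nonempty -> append to chain.
Insert 351: h=1, bucket 1 nonempty -> append to chain.
Insert 131: h=1, bucket 1 nonempty -> append to chain.
Insert 228: h=8, bucket 8 empty -> new chain.
Insert 99: h=9, bucket 9 nonempty -> append to chain.
Insert 955: h=5, bucket 5 empty -> new chain.
Final buckets:
0: 670
1: 81 -> 351 -> 131
2: _
3: _
4: _
5: 955
6: 706
7: 777
8: 228
9: 469 -> 659 -> 129 -> 99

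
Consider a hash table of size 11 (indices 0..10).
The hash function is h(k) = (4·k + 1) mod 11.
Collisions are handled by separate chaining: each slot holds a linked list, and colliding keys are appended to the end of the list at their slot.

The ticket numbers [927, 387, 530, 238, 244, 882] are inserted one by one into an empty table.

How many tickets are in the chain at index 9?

927 → bucket 2
387 → bucket 9
530 → bucket 9 (collision)
238 → bucket 7
244 → bucket 9 (collision)
882 → bucket 9 (collision)
Final buckets:
0: -
1: -
2: 927
3: -
4: -
5: -
6: -
7: 238
8: -
9: 387 -> 530 -> 244 -> 882
10: -

4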